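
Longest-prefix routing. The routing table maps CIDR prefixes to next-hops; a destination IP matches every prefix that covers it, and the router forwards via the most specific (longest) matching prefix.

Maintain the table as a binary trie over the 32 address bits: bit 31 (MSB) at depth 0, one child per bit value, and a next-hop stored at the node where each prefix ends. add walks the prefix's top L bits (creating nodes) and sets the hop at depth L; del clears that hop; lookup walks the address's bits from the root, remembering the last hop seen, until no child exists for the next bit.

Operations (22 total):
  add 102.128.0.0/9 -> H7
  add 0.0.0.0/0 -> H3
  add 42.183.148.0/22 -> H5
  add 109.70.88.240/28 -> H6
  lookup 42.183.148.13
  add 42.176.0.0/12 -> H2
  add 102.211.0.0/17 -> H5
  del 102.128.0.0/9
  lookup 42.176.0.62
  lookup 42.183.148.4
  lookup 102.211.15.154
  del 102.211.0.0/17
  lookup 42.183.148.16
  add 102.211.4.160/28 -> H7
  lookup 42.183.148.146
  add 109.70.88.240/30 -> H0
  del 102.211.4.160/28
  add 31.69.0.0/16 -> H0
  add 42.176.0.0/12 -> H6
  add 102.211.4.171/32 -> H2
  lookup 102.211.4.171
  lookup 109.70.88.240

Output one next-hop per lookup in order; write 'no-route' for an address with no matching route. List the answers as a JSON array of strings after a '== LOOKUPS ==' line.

Trace:
  + 102.128.0.0/9 (H7) depth=9
  + 0.0.0.0/0 (H3) depth=0
  + 42.183.148.0/22 (H5) depth=22
  + 109.70.88.240/28 (H6) depth=28
  Q 42.183.148.13: descend 0010101010110111100101 ; hops seen [H3,H5] ; pick H5
  + 42.176.0.0/12 (H2) depth=12
  + 102.211.0.0/17 (H5) depth=17
  del 102.128.0.0/9 (clear depth 9)
  Q 42.176.0.62: descend 0010101010110 ; hops seen [H3,H2] ; pick H2
  Q 42.183.148.4: descend 0010101010110111100101 ; hops seen [H3,H2,H5] ; pick H5
  Q 102.211.15.154: descend 01100110110100110 ; hops seen [H3,H5] ; pick H5
  del 102.211.0.0/17 (clear depth 17)
  Q 42.183.148.16: descend 0010101010110111100101 ; hops seen [H3,H2,H5] ; pick H5
  + 102.211.4.160/28 (H7) depth=28
  Q 42.183.148.146: descend 0010101010110111100101 ; hops seen [H3,H2,H5] ; pick H5
  + 109.70.88.240/30 (H0) depth=30
  del 102.211.4.160/28 (clear depth 28)
  + 31.69.0.0/16 (H0) depth=16
  + 42.176.0.0/12 (H6) depth=12
  + 102.211.4.171/32 (H2) depth=32
  Q 102.211.4.171: descend 01100110110100110000010010101011 ; hops seen [H3,H2] ; pick H2
  Q 109.70.88.240: descend 011011010100011001011000111100 ; hops seen [H3,H6,H0] ; pick H0

== LOOKUPS ==
["H5","H2","H5","H5","H5","H5","H2","H0"]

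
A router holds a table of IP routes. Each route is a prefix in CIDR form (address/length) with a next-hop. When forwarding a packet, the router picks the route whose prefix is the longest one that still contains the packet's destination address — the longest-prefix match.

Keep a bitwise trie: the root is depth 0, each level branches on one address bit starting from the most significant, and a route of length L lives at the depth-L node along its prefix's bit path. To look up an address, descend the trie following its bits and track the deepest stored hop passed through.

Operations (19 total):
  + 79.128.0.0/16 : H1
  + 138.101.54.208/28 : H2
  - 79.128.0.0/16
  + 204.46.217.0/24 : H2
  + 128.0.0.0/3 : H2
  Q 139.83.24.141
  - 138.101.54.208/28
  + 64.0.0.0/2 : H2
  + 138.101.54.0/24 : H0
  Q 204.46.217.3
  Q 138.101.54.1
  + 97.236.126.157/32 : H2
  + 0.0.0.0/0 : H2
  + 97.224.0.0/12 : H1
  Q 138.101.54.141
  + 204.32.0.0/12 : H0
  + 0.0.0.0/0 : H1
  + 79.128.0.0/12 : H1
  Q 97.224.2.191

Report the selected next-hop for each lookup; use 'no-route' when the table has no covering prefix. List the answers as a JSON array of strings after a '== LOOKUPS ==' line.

Trace:
  add 79.128.0.0/16 -> H1 at depth 16
  add 138.101.54.208/28 -> H2 at depth 28
  - 79.128.0.0/16 clear@16
  add 204.46.217.0/24 -> H2 at depth 24
  add 128.0.0.0/3 -> H2 at depth 3
  ? 139.83.24.141  path d0:-→d1:-→d2:-→d3:H2→d4:-→d5:-→d6:-→d7:-  best=H2
  - 138.101.54.208/28 clear@28
  add 64.0.0.0/2 -> H2 at depth 2
  add 138.101.54.0/24 -> H0 at depth 24
  ? 204.46.217.3  path d0:-→d1:-→d2:-→d3:-→d4:-→d5:-→d6:-→d7:-→d8:-→d9:-→d10:-→d11:-→d12:-→d13:-→d14:-→d15:-→d16:-→d17:-→d18:-→d19:-→d20:-→d21:-→d22:-→d23:-→d24:H2  best=H2
  ? 138.101.54.1  path d0:-→d1:-→d2:-→d3:H2→d4:-→d5:-→d6:-→d7:-→d8:-→d9:-→d10:-→d11:-→d12:-→d13:-→d14:-→d15:-→d16:-→d17:-→d18:-→d19:-→d20:-→d21:-→d22:-→d23:-→d24:H0  best=H0
  add 97.236.126.157/32 -> H2 at depth 32
  add 0.0.0.0/0 -> H2 at depth 0
  add 97.224.0.0/12 -> H1 at depth 12
  ? 138.101.54.141  path d0:H2→d1:-→d2:-→d3:H2→d4:-→d5:-→d6:-→d7:-→d8:-→d9:-→d10:-→d11:-→d12:-→d13:-→d14:-→d15:-→d16:-→d17:-→d18:-→d19:-→d20:-→d21:-→d22:-→d23:-→d24:H0→d25:-  best=H0
  add 204.32.0.0/12 -> H0 at depth 12
  add 0.0.0.0/0 -> H1 at depth 0
  add 79.128.0.0/12 -> H1 at depth 12
  ? 97.224.2.191  path d0:H1→d1:-→d2:H2→d3:-→d4:-→d5:-→d6:-→d7:-→d8:-→d9:-→d10:-→d11:-→d12:H1  best=H1

== LOOKUPS ==
["H2","H2","H0","H0","H1"]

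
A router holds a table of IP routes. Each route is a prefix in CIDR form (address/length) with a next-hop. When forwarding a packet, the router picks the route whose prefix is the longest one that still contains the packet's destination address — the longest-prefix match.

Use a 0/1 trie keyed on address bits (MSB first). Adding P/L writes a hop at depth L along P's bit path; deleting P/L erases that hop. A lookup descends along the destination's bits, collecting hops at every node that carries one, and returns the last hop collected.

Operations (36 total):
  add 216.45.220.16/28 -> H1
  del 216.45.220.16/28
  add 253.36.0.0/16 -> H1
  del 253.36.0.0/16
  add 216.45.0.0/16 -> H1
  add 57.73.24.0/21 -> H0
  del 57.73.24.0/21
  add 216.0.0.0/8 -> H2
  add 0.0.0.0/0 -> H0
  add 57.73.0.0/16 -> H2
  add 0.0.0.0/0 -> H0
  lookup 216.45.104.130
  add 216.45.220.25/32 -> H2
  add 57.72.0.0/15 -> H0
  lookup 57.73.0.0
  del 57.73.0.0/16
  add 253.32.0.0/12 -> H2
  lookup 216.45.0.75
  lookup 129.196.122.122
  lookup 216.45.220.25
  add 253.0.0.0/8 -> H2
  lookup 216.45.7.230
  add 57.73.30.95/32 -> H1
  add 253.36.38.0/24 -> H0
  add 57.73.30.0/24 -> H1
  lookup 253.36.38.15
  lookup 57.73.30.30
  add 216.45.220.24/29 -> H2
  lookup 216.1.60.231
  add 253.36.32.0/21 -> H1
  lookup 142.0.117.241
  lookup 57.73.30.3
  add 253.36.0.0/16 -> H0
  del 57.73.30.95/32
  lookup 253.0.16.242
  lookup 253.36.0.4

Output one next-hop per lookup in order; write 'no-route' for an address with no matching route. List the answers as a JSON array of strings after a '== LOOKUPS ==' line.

Trace:
  add 216.45.220.16/28 -> H1 at depth 28
  del 216.45.220.16/28 (clear depth 28)
  add 253.36.0.0/16 -> H1 at depth 16
  del 253.36.0.0/16 (clear depth 16)
  add 216.45.0.0/16 -> H1 at depth 16
  add 57.73.24.0/21 -> H0 at depth 21
  del 57.73.24.0/21 (clear depth 21)
  add 216.0.0.0/8 -> H2 at depth 8
  add 0.0.0.0/0 -> H0 at depth 0
  add 57.73.0.0/16 -> H2 at depth 16
  add 0.0.0.0/0 -> H0 at depth 0
  Q 216.45.104.130: descend 1101100000101101 ; hops seen [H0,H2,H1] ; pick H1
  add 216.45.220.25/32 -> H2 at depth 32
  add 57.72.0.0/15 -> H0 at depth 15
  Q 57.73.0.0: descend 0011100101001001000 ; hops seen [H0,H0,H2] ; pick H2
  del 57.73.0.0/16 (clear depth 16)
  add 253.32.0.0/12 -> H2 at depth 12
  Q 216.45.0.75: descend 1101100000101101 ; hops seen [H0,H2,H1] ; pick H1
  Q 129.196.122.122: descend 1 ; hops seen [H0] ; pick H0
  Q 216.45.220.25: descend 11011000001011011101110000011001 ; hops seen [H0,H2,H1,H2] ; pick H2
  add 253.0.0.0/8 -> H2 at depth 8
  Q 216.45.7.230: descend 1101100000101101 ; hops seen [H0,H2,H1] ; pick H1
  add 57.73.30.95/32 -> H1 at depth 32
  add 253.36.38.0/24 -> H0 at depth 24
  add 57.73.30.0/24 -> H1 at depth 24
  Q 253.36.38.15: descend 111111010010010000100110 ; hops seen [H0,H2,H2,H0] ; pick H0
  Q 57.73.30.30: descend 0011100101001001000111100 ; hops seen [H0,H0,H1] ; pick H1
  add 216.45.220.24/29 -> H2 at depth 29
  Q 216.1.60.231: descend 1101100000 ; hops seen [H0,H2] ; pick H2
  add 253.36.32.0/21 -> H1 at depth 21
  Q 142.0.117.241: descend 1 ; hops seen [H0] ; pick H0
  Q 57.73.30.3: descend 0011100101001001000111100 ; hops seen [H0,H0,H1] ; pick H1
  add 253.36.0.0/16 -> H0 at depth 16
  del 57.73.30.95/32 (clear depth 32)
  Q 253.0.16.242: descend 1111110100 ; hops seen [H0,H2] ; pick H2
  Q 253.36.0.4: descend 111111010010010000 ; hops seen [H0,H2,H2,H0] ; pick H0

== LOOKUPS ==
["H1","H2","H1","H0","H2","H1","H0","H1","H2","H0","H1","H2","H0"]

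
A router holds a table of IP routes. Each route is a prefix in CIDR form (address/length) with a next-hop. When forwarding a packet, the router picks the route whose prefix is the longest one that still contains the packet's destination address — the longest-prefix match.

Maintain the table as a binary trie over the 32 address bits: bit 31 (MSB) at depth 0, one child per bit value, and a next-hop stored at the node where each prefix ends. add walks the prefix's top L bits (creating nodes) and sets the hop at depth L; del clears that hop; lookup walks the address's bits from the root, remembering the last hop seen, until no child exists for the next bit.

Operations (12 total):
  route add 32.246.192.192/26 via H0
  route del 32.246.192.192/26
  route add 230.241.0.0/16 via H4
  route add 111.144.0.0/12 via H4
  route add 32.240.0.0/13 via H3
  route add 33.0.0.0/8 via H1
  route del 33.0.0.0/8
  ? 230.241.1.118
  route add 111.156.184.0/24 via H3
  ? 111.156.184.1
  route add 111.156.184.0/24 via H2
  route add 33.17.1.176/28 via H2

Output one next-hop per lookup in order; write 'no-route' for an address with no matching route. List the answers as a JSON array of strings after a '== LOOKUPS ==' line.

Process each operation:
  + 32.246.192.192/26 (H0) depth=26
  - 32.246.192.192/26 clear@26
  + 230.241.0.0/16 (H4) depth=16
  + 111.144.0.0/12 (H4) depth=12
  + 32.240.0.0/13 (H3) depth=13
  + 33.0.0.0/8 (H1) depth=8
  - 33.0.0.0/8 clear@8
  ? 230.241.1.118  path d0:-→d1:-→d2:-→d3:-→d4:-→d5:-→d6:-→d7:-→d8:-→d9:-→d10:-→d11:-→d12:-→d13:-→d14:-→d15:-→d16:H4  best=H4
  + 111.156.184.0/24 (H3) depth=24
  ? 111.156.184.1  path d0:-→d1:-→d2:-→d3:-→d4:-→d5:-→d6:-→d7:-→d8:-→d9:-→d10:-→d11:-→d12:H4→d13:-→d14:-→d15:-→d16:-→d17:-→d18:-→d19:-→d20:-→d21:-→d22:-→d23:-→d24:H3  best=H3
  + 111.156.184.0/24 (H2) depth=24
  + 33.17.1.176/28 (H2) depth=28

== LOOKUPS ==
["H4","H3"]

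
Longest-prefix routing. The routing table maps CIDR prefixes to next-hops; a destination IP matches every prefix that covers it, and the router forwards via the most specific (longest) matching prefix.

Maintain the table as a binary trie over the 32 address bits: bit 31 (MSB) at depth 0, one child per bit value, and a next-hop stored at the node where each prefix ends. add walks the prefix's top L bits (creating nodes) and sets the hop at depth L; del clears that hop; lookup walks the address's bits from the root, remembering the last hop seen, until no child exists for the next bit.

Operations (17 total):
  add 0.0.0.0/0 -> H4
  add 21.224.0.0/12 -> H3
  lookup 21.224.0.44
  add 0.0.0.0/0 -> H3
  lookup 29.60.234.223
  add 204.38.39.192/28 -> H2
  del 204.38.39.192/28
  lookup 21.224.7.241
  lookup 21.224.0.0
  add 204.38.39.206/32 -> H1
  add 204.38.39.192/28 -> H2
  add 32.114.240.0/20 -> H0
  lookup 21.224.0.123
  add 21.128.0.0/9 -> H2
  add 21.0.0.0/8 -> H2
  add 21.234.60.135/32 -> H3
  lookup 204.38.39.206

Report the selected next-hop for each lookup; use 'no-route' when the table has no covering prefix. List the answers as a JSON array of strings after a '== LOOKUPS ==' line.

Trace:
  + 0.0.0.0/0 (H4) depth=0
  + 21.224.0.0/12 (H3) depth=12
  ? 21.224.0.44  path d0:H4→d1:-→d2:-→d3:-→d4:-→d5:-→d6:-→d7:-→d8:-→d9:-→d10:-→d11:-→d12:H3  best=H3
  + 0.0.0.0/0 (H3) depth=0
  ? 29.60.234.223  path d0:H3→d1:-→d2:-→d3:-→d4:-  best=H3
  + 204.38.39.192/28 (H2) depth=28
  del 204.38.39.192/28 (clear depth 28)
  ? 21.224.7.241  path d0:H3→d1:-→d2:-→d3:-→d4:-→d5:-→d6:-→d7:-→d8:-→d9:-→d10:-→d11:-→d12:H3  best=H3
  ? 21.224.0.0  path d0:H3→d1:-→d2:-→d3:-→d4:-→d5:-→d6:-→d7:-→d8:-→d9:-→d10:-→d11:-→d12:H3  best=H3
  + 204.38.39.206/32 (H1) depth=32
  + 204.38.39.192/28 (H2) depth=28
  + 32.114.240.0/20 (H0) depth=20
  ? 21.224.0.123  path d0:H3→d1:-→d2:-→d3:-→d4:-→d5:-→d6:-→d7:-→d8:-→d9:-→d10:-→d11:-→d12:H3  best=H3
  + 21.128.0.0/9 (H2) depth=9
  + 21.0.0.0/8 (H2) depth=8
  + 21.234.60.135/32 (H3) depth=32
  ? 204.38.39.206  path d0:H3→d1:-→d2:-→d3:-→d4:-→d5:-→d6:-→d7:-→d8:-→d9:-→d10:-→d11:-→d12:-→d13:-→d14:-→d15:-→d16:-→d17:-→d18:-→d19:-→d20:-→d21:-→d22:-→d23:-→d24:-→d25:-→d26:-→d27:-→d28:H2→d29:-→d30:-→d31:-→d32:H1  best=H1

== LOOKUPS ==
["H3","H3","H3","H3","H3","H1"]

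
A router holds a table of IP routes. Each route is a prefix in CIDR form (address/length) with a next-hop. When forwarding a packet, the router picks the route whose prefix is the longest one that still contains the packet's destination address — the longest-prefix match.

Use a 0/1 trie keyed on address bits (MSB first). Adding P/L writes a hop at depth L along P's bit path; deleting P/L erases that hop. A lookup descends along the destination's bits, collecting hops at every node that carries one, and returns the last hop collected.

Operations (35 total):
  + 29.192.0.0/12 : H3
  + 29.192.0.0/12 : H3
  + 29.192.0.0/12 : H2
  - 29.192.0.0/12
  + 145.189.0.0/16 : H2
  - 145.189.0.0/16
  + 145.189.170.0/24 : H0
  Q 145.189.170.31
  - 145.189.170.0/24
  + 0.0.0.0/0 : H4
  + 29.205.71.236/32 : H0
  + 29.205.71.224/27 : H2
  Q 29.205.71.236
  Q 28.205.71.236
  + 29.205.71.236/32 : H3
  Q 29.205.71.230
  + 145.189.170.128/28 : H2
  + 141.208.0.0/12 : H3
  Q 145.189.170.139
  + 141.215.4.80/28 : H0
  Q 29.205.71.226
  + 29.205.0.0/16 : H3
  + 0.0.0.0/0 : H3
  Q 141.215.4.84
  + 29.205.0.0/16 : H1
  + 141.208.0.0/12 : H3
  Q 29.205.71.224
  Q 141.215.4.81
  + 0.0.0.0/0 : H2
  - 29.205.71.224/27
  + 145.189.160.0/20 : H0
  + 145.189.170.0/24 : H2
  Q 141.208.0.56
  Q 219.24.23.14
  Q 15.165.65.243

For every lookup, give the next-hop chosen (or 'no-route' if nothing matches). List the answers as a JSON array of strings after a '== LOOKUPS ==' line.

Apply in order:
  + 29.192.0.0/12 (H3) depth=12
  + 29.192.0.0/12 (H3) depth=12
  + 29.192.0.0/12 (H2) depth=12
  - 29.192.0.0/12 clear@12
  + 145.189.0.0/16 (H2) depth=16
  - 145.189.0.0/16 clear@16
  + 145.189.170.0/24 (H0) depth=24
  lookup 145.189.170.31: bits 100100011011110110101010 walk d0:-→d1:-→d2:-→d3:-→d4:-→d5:-→d6:-→d7:-→d8:-→d9:-→d10:-→d11:-→d12:-→d13:-→d14:-→d15:-→d16:-→d17:-→d18:-→d19:-→d20:-→d21:-→d22:-→d23:-→d24:H0 -> H0
  - 145.189.170.0/24 clear@24
  + 0.0.0.0/0 (H4) depth=0
  + 29.205.71.236/32 (H0) depth=32
  + 29.205.71.224/27 (H2) depth=27
  lookup 29.205.71.236: bits 00011101110011010100011111101100 walk d0:H4→d1:-→d2:-→d3:-→d4:-→d5:-→d6:-→d7:-→d8:-→d9:-→d10:-→d11:-→d12:-→d13:-→d14:-→d15:-→d16:-→d17:-→d18:-→d19:-→d20:-→d21:-→d22:-→d23:-→d24:-→d25:-→d26:-→d27:H2→d28:-→d29:-→d30:-→d31:-→d32:H0 -> H0
  lookup 28.205.71.236: bits 0001110 walk d0:H4→d1:-→d2:-→d3:-→d4:-→d5:-→d6:-→d7:- -> H4
  + 29.205.71.236/32 (H3) depth=32
  lookup 29.205.71.230: bits 0001110111001101010001111110 walk d0:H4→d1:-→d2:-→d3:-→d4:-→d5:-→d6:-→d7:-→d8:-→d9:-→d10:-→d11:-→d12:-→d13:-→d14:-→d15:-→d16:-→d17:-→d18:-→d19:-→d20:-→d21:-→d22:-→d23:-→d24:-→d25:-→d26:-→d27:H2→d28:- -> H2
  + 145.189.170.128/28 (H2) depth=28
  + 141.208.0.0/12 (H3) depth=12
  lookup 145.189.170.139: bits 1001000110111101101010101000 walk d0:H4→d1:-→d2:-→d3:-→d4:-→d5:-→d6:-→d7:-→d8:-→d9:-→d10:-→d11:-→d12:-→d13:-→d14:-→d15:-→d16:-→d17:-→d18:-→d19:-→d20:-→d21:-→d22:-→d23:-→d24:-→d25:-→d26:-→d27:-→d28:H2 -> H2
  + 141.215.4.80/28 (H0) depth=28
  lookup 29.205.71.226: bits 0001110111001101010001111110 walk d0:H4→d1:-→d2:-→d3:-→d4:-→d5:-→d6:-→d7:-→d8:-→d9:-→d10:-→d11:-→d12:-→d13:-→d14:-→d15:-→d16:-→d17:-→d18:-→d19:-→d20:-→d21:-→d22:-→d23:-→d24:-→d25:-→d26:-→d27:H2→d28:- -> H2
  + 29.205.0.0/16 (H3) depth=16
  + 0.0.0.0/0 (H3) depth=0
  lookup 141.215.4.84: bits 1000110111010111000001000101 walk d0:H3→d1:-→d2:-→d3:-→d4:-→d5:-→d6:-→d7:-→d8:-→d9:-→d10:-→d11:-→d12:H3→d13:-→d14:-→d15:-→d16:-→d17:-→d18:-→d19:-→d20:-→d21:-→d22:-→d23:-→d24:-→d25:-→d26:-→d27:-→d28:H0 -> H0
  + 29.205.0.0/16 (H1) depth=16
  + 141.208.0.0/12 (H3) depth=12
  lookup 29.205.71.224: bits 0001110111001101010001111110 walk d0:H3→d1:-→d2:-→d3:-→d4:-→d5:-→d6:-→d7:-→d8:-→d9:-→d10:-→d11:-→d12:-→d13:-→d14:-→d15:-→d16:H1→d17:-→d18:-→d19:-→d20:-→d21:-→d22:-→d23:-→d24:-→d25:-→d26:-→d27:H2→d28:- -> H2
  lookup 141.215.4.81: bits 1000110111010111000001000101 walk d0:H3→d1:-→d2:-→d3:-→d4:-→d5:-→d6:-→d7:-→d8:-→d9:-→d10:-→d11:-→d12:H3→d13:-→d14:-→d15:-→d16:-→d17:-→d18:-→d19:-→d20:-→d21:-→d22:-→d23:-→d24:-→d25:-→d26:-→d27:-→d28:H0 -> H0
  + 0.0.0.0/0 (H2) depth=0
  - 29.205.71.224/27 clear@27
  + 145.189.160.0/20 (H0) depth=20
  + 145.189.170.0/24 (H2) depth=24
  lookup 141.208.0.56: bits 1000110111010 walk d0:H2→d1:-→d2:-→d3:-→d4:-→d5:-→d6:-→d7:-→d8:-→d9:-→d10:-→d11:-→d12:H3→d13:- -> H3
  lookup 219.24.23.14: bits 1 walk d0:H2→d1:- -> H2
  lookup 15.165.65.243: bits 000 walk d0:H2→d1:-→d2:-→d3:- -> H2

== LOOKUPS ==
["H0","H0","H4","H2","H2","H2","H0","H2","H0","H3","H2","H2"]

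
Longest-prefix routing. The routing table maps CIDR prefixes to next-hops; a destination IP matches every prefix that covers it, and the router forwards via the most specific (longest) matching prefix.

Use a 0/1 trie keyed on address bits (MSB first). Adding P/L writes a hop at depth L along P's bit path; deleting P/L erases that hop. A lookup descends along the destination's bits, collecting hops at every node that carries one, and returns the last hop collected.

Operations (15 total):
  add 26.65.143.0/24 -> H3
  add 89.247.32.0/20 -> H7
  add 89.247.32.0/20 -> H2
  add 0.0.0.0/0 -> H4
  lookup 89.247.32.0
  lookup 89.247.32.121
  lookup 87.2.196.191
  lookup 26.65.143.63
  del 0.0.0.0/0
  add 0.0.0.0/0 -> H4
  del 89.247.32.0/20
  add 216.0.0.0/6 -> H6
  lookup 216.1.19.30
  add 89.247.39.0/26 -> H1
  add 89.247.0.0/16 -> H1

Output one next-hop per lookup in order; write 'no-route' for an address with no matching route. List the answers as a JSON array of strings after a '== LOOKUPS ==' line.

Process each operation:
  + 26.65.143.0/24 (H3) depth=24
  + 89.247.32.0/20 (H7) depth=20
  + 89.247.32.0/20 (H2) depth=20
  + 0.0.0.0/0 (H4) depth=0
  Q 89.247.32.0: descend 01011001111101110010 ; hops seen [H4,H2] ; pick H2
  Q 89.247.32.121: descend 01011001111101110010 ; hops seen [H4,H2] ; pick H2
  Q 87.2.196.191: descend 0101 ; hops seen [H4] ; pick H4
  Q 26.65.143.63: descend 000110100100000110001111 ; hops seen [H4,H3] ; pick H3
  - 0.0.0.0/0 clear@0
  + 0.0.0.0/0 (H4) depth=0
  - 89.247.32.0/20 clear@20
  + 216.0.0.0/6 (H6) depth=6
  Q 216.1.19.30: descend 110110 ; hops seen [H4,H6] ; pick H6
  + 89.247.39.0/26 (H1) depth=26
  + 89.247.0.0/16 (H1) depth=16

== LOOKUPS ==
["H2","H2","H4","H3","H6"]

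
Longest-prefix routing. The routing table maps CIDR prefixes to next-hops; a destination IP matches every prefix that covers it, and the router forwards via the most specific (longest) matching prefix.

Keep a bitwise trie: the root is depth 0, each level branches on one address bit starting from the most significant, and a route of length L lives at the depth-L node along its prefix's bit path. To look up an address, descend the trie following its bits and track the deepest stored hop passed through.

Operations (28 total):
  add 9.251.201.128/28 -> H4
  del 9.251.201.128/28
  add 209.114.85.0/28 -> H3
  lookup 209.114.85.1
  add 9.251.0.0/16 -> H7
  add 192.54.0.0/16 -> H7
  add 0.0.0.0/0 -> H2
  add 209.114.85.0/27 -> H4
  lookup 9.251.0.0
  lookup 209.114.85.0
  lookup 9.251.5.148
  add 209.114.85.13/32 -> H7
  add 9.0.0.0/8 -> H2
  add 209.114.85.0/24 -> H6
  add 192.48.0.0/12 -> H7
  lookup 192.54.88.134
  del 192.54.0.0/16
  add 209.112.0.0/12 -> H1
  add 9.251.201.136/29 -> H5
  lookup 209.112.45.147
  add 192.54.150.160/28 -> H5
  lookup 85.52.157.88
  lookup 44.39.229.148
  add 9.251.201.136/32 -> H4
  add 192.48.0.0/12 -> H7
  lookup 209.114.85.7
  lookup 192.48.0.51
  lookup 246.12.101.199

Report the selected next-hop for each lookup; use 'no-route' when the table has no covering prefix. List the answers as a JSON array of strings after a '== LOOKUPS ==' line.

Apply in order:
  + 9.251.201.128/28 (H4) depth=28
  - 9.251.201.128/28 clear@28
  + 209.114.85.0/28 (H3) depth=28
  ? 209.114.85.1  path d0:-→d1:-→d2:-→d3:-→d4:-→d5:-→d6:-→d7:-→d8:-→d9:-→d10:-→d11:-→d12:-→d13:-→d14:-→d15:-→d16:-→d17:-→d18:-→d19:-→d20:-→d21:-→d22:-→d23:-→d24:-→d25:-→d26:-→d27:-→d28:H3  best=H3
  + 9.251.0.0/16 (H7) depth=16
  + 192.54.0.0/16 (H7) depth=16
  + 0.0.0.0/0 (H2) depth=0
  + 209.114.85.0/27 (H4) depth=27
  ? 9.251.0.0  path d0:H2→d1:-→d2:-→d3:-→d4:-→d5:-→d6:-→d7:-→d8:-→d9:-→d10:-→d11:-→d12:-→d13:-→d14:-→d15:-→d16:H7  best=H7
  ? 209.114.85.0  path d0:H2→d1:-→d2:-→d3:-→d4:-→d5:-→d6:-→d7:-→d8:-→d9:-→d10:-→d11:-→d12:-→d13:-→d14:-→d15:-→d16:-→d17:-→d18:-→d19:-→d20:-→d21:-→d22:-→d23:-→d24:-→d25:-→d26:-→d27:H4→d28:H3  best=H3
  ? 9.251.5.148  path d0:H2→d1:-→d2:-→d3:-→d4:-→d5:-→d6:-→d7:-→d8:-→d9:-→d10:-→d11:-→d12:-→d13:-→d14:-→d15:-→d16:H7  best=H7
  + 209.114.85.13/32 (H7) depth=32
  + 9.0.0.0/8 (H2) depth=8
  + 209.114.85.0/24 (H6) depth=24
  + 192.48.0.0/12 (H7) depth=12
  ? 192.54.88.134  path d0:H2→d1:-→d2:-→d3:-→d4:-→d5:-→d6:-→d7:-→d8:-→d9:-→d10:-→d11:-→d12:H7→d13:-→d14:-→d15:-→d16:H7  best=H7
  - 192.54.0.0/16 clear@16
  + 209.112.0.0/12 (H1) depth=12
  + 9.251.201.136/29 (H5) depth=29
  ? 209.112.45.147  path d0:H2→d1:-→d2:-→d3:-→d4:-→d5:-→d6:-→d7:-→d8:-→d9:-→d10:-→d11:-→d12:H1→d13:-→d14:-  best=H1
  + 192.54.150.160/28 (H5) depth=28
  ? 85.52.157.88  path d0:H2→d1:-  best=H2
  ? 44.39.229.148  path d0:H2→d1:-→d2:-  best=H2
  + 9.251.201.136/32 (H4) depth=32
  + 192.48.0.0/12 (H7) depth=12
  ? 209.114.85.7  path d0:H2→d1:-→d2:-→d3:-→d4:-→d5:-→d6:-→d7:-→d8:-→d9:-→d10:-→d11:-→d12:H1→d13:-→d14:-→d15:-→d16:-→d17:-→d18:-→d19:-→d20:-→d21:-→d22:-→d23:-→d24:H6→d25:-→d26:-→d27:H4→d28:H3  best=H3
  ? 192.48.0.51  path d0:H2→d1:-→d2:-→d3:-→d4:-→d5:-→d6:-→d7:-→d8:-→d9:-→d10:-→d11:-→d12:H7→d13:-  best=H7
  ? 246.12.101.199  path d0:H2→d1:-→d2:-  best=H2

== LOOKUPS ==
["H3","H7","H3","H7","H7","H1","H2","H2","H3","H7","H2"]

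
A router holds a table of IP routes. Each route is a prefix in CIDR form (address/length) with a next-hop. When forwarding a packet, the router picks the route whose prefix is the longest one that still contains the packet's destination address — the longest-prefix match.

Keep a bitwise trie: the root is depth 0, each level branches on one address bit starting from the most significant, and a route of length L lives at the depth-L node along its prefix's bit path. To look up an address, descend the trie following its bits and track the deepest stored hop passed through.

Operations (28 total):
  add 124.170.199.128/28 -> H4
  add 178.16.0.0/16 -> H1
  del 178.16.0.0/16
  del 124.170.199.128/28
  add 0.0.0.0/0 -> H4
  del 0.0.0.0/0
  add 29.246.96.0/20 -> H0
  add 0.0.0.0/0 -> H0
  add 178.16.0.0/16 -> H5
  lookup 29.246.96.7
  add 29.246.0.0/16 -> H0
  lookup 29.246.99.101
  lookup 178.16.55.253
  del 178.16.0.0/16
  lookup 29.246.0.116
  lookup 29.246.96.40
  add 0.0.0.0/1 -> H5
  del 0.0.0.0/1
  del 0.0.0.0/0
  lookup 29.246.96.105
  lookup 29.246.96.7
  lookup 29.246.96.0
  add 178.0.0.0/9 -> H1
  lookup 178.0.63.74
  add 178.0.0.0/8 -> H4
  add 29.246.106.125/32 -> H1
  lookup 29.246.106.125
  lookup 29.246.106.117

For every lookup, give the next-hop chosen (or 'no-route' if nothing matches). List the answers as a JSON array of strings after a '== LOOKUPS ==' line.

Process each operation:
  add 124.170.199.128/28 -> H4 at depth 28
  add 178.16.0.0/16 -> H1 at depth 16
  del 178.16.0.0/16 (clear depth 16)
  del 124.170.199.128/28 (clear depth 28)
  add 0.0.0.0/0 -> H4 at depth 0
  del 0.0.0.0/0 (clear depth 0)
  add 29.246.96.0/20 -> H0 at depth 20
  add 0.0.0.0/0 -> H0 at depth 0
  add 178.16.0.0/16 -> H5 at depth 16
  Q 29.246.96.7: descend 00011101111101100110 ; hops seen [H0,H0] ; pick H0
  add 29.246.0.0/16 -> H0 at depth 16
  Q 29.246.99.101: descend 00011101111101100110 ; hops seen [H0,H0,H0] ; pick H0
  Q 178.16.55.253: descend 1011001000010000 ; hops seen [H0,H5] ; pick H5
  del 178.16.0.0/16 (clear depth 16)
  Q 29.246.0.116: descend 00011101111101100 ; hops seen [H0,H0] ; pick H0
  Q 29.246.96.40: descend 00011101111101100110 ; hops seen [H0,H0,H0] ; pick H0
  add 0.0.0.0/1 -> H5 at depth 1
  del 0.0.0.0/1 (clear depth 1)
  del 0.0.0.0/0 (clear depth 0)
  Q 29.246.96.105: descend 00011101111101100110 ; hops seen [H0,H0] ; pick H0
  Q 29.246.96.7: descend 00011101111101100110 ; hops seen [H0,H0] ; pick H0
  Q 29.246.96.0: descend 00011101111101100110 ; hops seen [H0,H0] ; pick H0
  add 178.0.0.0/9 -> H1 at depth 9
  Q 178.0.63.74: descend 10110010000 ; hops seen [H1] ; pick H1
  add 178.0.0.0/8 -> H4 at depth 8
  add 29.246.106.125/32 -> H1 at depth 32
  Q 29.246.106.125: descend 00011101111101100110101001111101 ; hops seen [H0,H0,H1] ; pick H1
  Q 29.246.106.117: descend 0001110111110110011010100111 ; hops seen [H0,H0] ; pick H0

== LOOKUPS ==
["H0","H0","H5","H0","H0","H0","H0","H0","H1","H1","H0"]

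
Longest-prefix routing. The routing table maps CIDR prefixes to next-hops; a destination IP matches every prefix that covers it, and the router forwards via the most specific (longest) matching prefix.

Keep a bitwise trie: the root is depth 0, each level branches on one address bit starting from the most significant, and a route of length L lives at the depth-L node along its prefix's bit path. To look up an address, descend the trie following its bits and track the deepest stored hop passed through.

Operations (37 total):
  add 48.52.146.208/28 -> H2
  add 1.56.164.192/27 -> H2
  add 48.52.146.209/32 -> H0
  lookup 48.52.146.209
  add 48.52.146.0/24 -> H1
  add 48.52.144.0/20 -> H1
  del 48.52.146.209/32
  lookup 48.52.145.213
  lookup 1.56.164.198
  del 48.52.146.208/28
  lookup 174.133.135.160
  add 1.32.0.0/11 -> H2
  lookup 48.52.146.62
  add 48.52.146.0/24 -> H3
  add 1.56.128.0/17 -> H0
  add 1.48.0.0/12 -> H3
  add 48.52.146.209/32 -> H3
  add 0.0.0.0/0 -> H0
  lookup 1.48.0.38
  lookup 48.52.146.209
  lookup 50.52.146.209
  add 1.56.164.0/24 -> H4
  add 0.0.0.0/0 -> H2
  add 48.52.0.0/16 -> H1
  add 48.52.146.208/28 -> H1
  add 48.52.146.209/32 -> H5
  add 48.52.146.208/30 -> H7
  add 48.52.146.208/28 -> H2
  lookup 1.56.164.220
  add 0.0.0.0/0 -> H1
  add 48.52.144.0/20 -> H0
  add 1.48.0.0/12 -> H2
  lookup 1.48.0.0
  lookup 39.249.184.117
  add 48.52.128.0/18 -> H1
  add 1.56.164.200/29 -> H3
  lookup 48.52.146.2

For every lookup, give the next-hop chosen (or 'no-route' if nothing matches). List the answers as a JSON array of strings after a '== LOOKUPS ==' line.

Apply in order:
  + 48.52.146.208/28 (H2) depth=28
  + 1.56.164.192/27 (H2) depth=27
  + 48.52.146.209/32 (H0) depth=32
  Q 48.52.146.209: descend 00110000001101001001001011010001 ; hops seen [H2,H0] ; pick H0
  + 48.52.146.0/24 (H1) depth=24
  + 48.52.144.0/20 (H1) depth=20
  - 48.52.146.209/32 clear@32
  Q 48.52.145.213: descend 0011000000110100100100 ; hops seen [H1] ; pick H1
  Q 1.56.164.198: descend 000000010011100010100100110 ; hops seen [H2] ; pick H2
  - 48.52.146.208/28 clear@28
  Q 174.133.135.160: descend ε ; hops seen [∅] ; pick no-route
  + 1.32.0.0/11 (H2) depth=11
  Q 48.52.146.62: descend 001100000011010010010010 ; hops seen [H1,H1] ; pick H1
  + 48.52.146.0/24 (H3) depth=24
  + 1.56.128.0/17 (H0) depth=17
  + 1.48.0.0/12 (H3) depth=12
  + 48.52.146.209/32 (H3) depth=32
  + 0.0.0.0/0 (H0) depth=0
  Q 1.48.0.38: descend 000000010011 ; hops seen [H0,H2,H3] ; pick H3
  Q 48.52.146.209: descend 00110000001101001001001011010001 ; hops seen [H0,H1,H3,H3] ; pick H3
  Q 50.52.146.209: descend 001100 ; hops seen [H0] ; pick H0
  + 1.56.164.0/24 (H4) depth=24
  + 0.0.0.0/0 (H2) depth=0
  + 48.52.0.0/16 (H1) depth=16
  + 48.52.146.208/28 (H1) depth=28
  + 48.52.146.209/32 (H5) depth=32
  + 48.52.146.208/30 (H7) depth=30
  + 48.52.146.208/28 (H2) depth=28
  Q 1.56.164.220: descend 000000010011100010100100110 ; hops seen [H2,H2,H3,H0,H4,H2] ; pick H2
  + 0.0.0.0/0 (H1) depth=0
  + 48.52.144.0/20 (H0) depth=20
  + 1.48.0.0/12 (H2) depth=12
  Q 1.48.0.0: descend 000000010011 ; hops seen [H1,H2,H2] ; pick H2
  Q 39.249.184.117: descend 001 ; hops seen [H1] ; pick H1
  + 48.52.128.0/18 (H1) depth=18
  + 1.56.164.200/29 (H3) depth=29
  Q 48.52.146.2: descend 001100000011010010010010 ; hops seen [H1,H1,H1,H0,H3] ; pick H3

== LOOKUPS ==
["H0","H1","H2","no-route","H1","H3","H3","H0","H2","H2","H1","H3"]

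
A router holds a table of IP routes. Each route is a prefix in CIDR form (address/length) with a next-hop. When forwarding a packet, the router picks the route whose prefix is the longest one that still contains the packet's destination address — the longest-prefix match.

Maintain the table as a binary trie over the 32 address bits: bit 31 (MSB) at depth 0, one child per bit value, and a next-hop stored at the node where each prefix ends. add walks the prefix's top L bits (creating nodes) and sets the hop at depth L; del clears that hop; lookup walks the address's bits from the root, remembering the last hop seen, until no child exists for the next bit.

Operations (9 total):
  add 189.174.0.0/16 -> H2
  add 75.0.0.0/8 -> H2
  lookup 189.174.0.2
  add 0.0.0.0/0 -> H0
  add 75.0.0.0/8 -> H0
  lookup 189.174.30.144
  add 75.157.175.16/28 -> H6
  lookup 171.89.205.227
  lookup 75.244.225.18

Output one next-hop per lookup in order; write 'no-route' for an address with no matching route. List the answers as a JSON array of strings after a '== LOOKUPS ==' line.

Trace:
  add 189.174.0.0/16 -> H2 at depth 16
  add 75.0.0.0/8 -> H2 at depth 8
  ? 189.174.0.2  path d0:-→d1:-→d2:-→d3:-→d4:-→d5:-→d6:-→d7:-→d8:-→d9:-→d10:-→d11:-→d12:-→d13:-→d14:-→d15:-→d16:H2  best=H2
  add 0.0.0.0/0 -> H0 at depth 0
  add 75.0.0.0/8 -> H0 at depth 8
  ? 189.174.30.144  path d0:H0→d1:-→d2:-→d3:-→d4:-→d5:-→d6:-→d7:-→d8:-→d9:-→d10:-→d11:-→d12:-→d13:-→d14:-→d15:-→d16:H2  best=H2
  add 75.157.175.16/28 -> H6 at depth 28
  ? 171.89.205.227  path d0:H0→d1:-→d2:-→d3:-  best=H0
  ? 75.244.225.18  path d0:H0→d1:-→d2:-→d3:-→d4:-→d5:-→d6:-→d7:-→d8:H0→d9:-  best=H0

== LOOKUPS ==
["H2","H2","H0","H0"]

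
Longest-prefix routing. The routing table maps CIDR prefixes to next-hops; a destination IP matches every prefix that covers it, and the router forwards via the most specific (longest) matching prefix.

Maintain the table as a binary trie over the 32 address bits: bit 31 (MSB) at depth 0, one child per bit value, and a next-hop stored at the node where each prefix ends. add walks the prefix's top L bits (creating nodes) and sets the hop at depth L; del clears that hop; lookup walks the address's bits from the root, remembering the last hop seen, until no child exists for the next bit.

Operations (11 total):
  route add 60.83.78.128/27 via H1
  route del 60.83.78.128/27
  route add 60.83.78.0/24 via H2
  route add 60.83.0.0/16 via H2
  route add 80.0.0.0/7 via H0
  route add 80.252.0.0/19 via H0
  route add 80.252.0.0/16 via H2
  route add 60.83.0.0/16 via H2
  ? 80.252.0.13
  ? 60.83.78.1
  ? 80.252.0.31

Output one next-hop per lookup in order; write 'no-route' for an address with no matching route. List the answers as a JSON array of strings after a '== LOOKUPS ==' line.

Apply in order:
  add 60.83.78.128/27 -> H1 at depth 27
  del 60.83.78.128/27 (clear depth 27)
  add 60.83.78.0/24 -> H2 at depth 24
  add 60.83.0.0/16 -> H2 at depth 16
  add 80.0.0.0/7 -> H0 at depth 7
  add 80.252.0.0/19 -> H0 at depth 19
  add 80.252.0.0/16 -> H2 at depth 16
  add 60.83.0.0/16 -> H2 at depth 16
  ? 80.252.0.13  path d0:-→d1:-→d2:-→d3:-→d4:-→d5:-→d6:-→d7:H0→d8:-→d9:-→d10:-→d11:-→d12:-→d13:-→d14:-→d15:-→d16:H2→d17:-→d18:-→d19:H0  best=H0
  ? 60.83.78.1  path d0:-→d1:-→d2:-→d3:-→d4:-→d5:-→d6:-→d7:-→d8:-→d9:-→d10:-→d11:-→d12:-→d13:-→d14:-→d15:-→d16:H2→d17:-→d18:-→d19:-→d20:-→d21:-→d22:-→d23:-→d24:H2  best=H2
  ? 80.252.0.31  path d0:-→d1:-→d2:-→d3:-→d4:-→d5:-→d6:-→d7:H0→d8:-→d9:-→d10:-→d11:-→d12:-→d13:-→d14:-→d15:-→d16:H2→d17:-→d18:-→d19:H0  best=H0

== LOOKUPS ==
["H0","H2","H0"]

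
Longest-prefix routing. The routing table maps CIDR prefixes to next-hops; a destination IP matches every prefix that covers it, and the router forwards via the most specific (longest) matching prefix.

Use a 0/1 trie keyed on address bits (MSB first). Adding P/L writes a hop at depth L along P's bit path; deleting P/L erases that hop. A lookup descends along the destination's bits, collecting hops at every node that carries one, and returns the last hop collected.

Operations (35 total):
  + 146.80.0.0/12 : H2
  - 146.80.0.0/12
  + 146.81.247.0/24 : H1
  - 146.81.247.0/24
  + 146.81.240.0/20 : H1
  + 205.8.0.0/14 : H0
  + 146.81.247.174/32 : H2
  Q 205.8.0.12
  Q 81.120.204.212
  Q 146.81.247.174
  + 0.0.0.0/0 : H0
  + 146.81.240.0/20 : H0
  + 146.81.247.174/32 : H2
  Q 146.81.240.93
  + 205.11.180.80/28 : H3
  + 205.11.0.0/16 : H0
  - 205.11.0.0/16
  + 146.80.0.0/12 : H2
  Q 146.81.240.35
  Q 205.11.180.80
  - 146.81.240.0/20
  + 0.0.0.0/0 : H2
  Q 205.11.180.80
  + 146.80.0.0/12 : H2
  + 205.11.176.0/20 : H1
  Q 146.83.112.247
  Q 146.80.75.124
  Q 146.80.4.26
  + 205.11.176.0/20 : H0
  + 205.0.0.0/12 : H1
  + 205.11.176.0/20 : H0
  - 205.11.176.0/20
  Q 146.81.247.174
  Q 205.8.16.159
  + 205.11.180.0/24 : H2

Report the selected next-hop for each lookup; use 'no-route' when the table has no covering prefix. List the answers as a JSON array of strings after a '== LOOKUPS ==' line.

Apply in order:
  + 146.80.0.0/12 (H2) depth=12
  - 146.80.0.0/12 clear@12
  + 146.81.247.0/24 (H1) depth=24
  - 146.81.247.0/24 clear@24
  + 146.81.240.0/20 (H1) depth=20
  + 205.8.0.0/14 (H0) depth=14
  + 146.81.247.174/32 (H2) depth=32
  Q 205.8.0.12: descend 11001101000010 ; hops seen [H0] ; pick H0
  Q 81.120.204.212: descend ε ; hops seen [∅] ; pick no-route
  Q 146.81.247.174: descend 10010010010100011111011110101110 ; hops seen [H1,H2] ; pick H2
  + 0.0.0.0/0 (H0) depth=0
  + 146.81.240.0/20 (H0) depth=20
  + 146.81.247.174/32 (H2) depth=32
  Q 146.81.240.93: descend 100100100101000111110 ; hops seen [H0,H0] ; pick H0
  + 205.11.180.80/28 (H3) depth=28
  + 205.11.0.0/16 (H0) depth=16
  - 205.11.0.0/16 clear@16
  + 146.80.0.0/12 (H2) depth=12
  Q 146.81.240.35: descend 100100100101000111110 ; hops seen [H0,H2,H0] ; pick H0
  Q 205.11.180.80: descend 1100110100001011101101000101 ; hops seen [H0,H0,H3] ; pick H3
  - 146.81.240.0/20 clear@20
  + 0.0.0.0/0 (H2) depth=0
  Q 205.11.180.80: descend 1100110100001011101101000101 ; hops seen [H2,H0,H3] ; pick H3
  + 146.80.0.0/12 (H2) depth=12
  + 205.11.176.0/20 (H1) depth=20
  Q 146.83.112.247: descend 10010010010100 ; hops seen [H2,H2] ; pick H2
  Q 146.80.75.124: descend 100100100101000 ; hops seen [H2,H2] ; pick H2
  Q 146.80.4.26: descend 100100100101000 ; hops seen [H2,H2] ; pick H2
  + 205.11.176.0/20 (H0) depth=20
  + 205.0.0.0/12 (H1) depth=12
  + 205.11.176.0/20 (H0) depth=20
  - 205.11.176.0/20 clear@20
  Q 146.81.247.174: descend 10010010010100011111011110101110 ; hops seen [H2,H2,H2] ; pick H2
  Q 205.8.16.159: descend 11001101000010 ; hops seen [H2,H1,H0] ; pick H0
  + 205.11.180.0/24 (H2) depth=24

== LOOKUPS ==
["H0","no-route","H2","H0","H0","H3","H3","H2","H2","H2","H2","H0"]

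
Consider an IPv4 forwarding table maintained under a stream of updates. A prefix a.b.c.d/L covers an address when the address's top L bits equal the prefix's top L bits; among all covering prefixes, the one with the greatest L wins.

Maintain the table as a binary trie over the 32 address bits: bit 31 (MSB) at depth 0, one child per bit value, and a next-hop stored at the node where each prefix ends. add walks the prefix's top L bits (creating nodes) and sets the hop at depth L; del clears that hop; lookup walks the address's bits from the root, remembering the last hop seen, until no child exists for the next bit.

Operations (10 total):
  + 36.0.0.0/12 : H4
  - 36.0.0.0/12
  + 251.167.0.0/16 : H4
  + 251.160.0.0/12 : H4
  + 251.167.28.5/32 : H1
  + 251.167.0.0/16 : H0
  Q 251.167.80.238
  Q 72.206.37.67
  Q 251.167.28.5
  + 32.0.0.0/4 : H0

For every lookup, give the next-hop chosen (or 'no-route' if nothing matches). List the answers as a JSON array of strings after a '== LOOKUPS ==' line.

Apply in order:
  add 36.0.0.0/12 -> H4 at depth 12
  - 36.0.0.0/12 clear@12
  add 251.167.0.0/16 -> H4 at depth 16
  add 251.160.0.0/12 -> H4 at depth 12
  add 251.167.28.5/32 -> H1 at depth 32
  add 251.167.0.0/16 -> H0 at depth 16
  ? 251.167.80.238  path d0:-→d1:-→d2:-→d3:-→d4:-→d5:-→d6:-→d7:-→d8:-→d9:-→d10:-→d11:-→d12:H4→d13:-→d14:-→d15:-→d16:H0→d17:-  best=H0
  ? 72.206.37.67  path d0:-→d1:-  best=no-route
  ? 251.167.28.5  path d0:-→d1:-→d2:-→d3:-→d4:-→d5:-→d6:-→d7:-→d8:-→d9:-→d10:-→d11:-→d12:H4→d13:-→d14:-→d15:-→d16:H0→d17:-→d18:-→d19:-→d20:-→d21:-→d22:-→d23:-→d24:-→d25:-→d26:-→d27:-→d28:-→d29:-→d30:-→d31:-→d32:H1  best=H1
  add 32.0.0.0/4 -> H0 at depth 4

== LOOKUPS ==
["H0","no-route","H1"]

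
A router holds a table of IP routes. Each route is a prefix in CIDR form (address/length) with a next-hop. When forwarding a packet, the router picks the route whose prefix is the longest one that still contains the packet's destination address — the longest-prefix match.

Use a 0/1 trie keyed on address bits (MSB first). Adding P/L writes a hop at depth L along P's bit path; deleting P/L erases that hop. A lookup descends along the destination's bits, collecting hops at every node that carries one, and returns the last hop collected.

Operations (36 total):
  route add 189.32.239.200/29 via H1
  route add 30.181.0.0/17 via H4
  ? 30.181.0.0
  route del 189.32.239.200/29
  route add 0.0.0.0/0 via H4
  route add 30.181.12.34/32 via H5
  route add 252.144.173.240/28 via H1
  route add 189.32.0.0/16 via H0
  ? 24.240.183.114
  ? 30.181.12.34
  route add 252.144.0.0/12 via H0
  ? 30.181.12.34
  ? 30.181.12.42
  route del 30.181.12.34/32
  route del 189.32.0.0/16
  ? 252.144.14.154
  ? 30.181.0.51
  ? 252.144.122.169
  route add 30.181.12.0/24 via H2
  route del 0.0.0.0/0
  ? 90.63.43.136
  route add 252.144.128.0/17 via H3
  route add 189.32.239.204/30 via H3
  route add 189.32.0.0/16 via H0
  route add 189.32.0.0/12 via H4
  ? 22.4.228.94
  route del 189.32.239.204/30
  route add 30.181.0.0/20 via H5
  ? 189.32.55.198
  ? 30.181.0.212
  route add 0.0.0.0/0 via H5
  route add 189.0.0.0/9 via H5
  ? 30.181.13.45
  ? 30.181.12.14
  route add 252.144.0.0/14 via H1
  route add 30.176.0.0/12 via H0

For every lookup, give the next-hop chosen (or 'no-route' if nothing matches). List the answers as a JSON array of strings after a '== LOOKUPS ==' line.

Process each operation:
  add 189.32.239.200/29 -> H1 at depth 29
  add 30.181.0.0/17 -> H4 at depth 17
  Q 30.181.0.0: descend 00011110101101010 ; hops seen [H4] ; pick H4
  del 189.32.239.200/29 (clear depth 29)
  add 0.0.0.0/0 -> H4 at depth 0
  add 30.181.12.34/32 -> H5 at depth 32
  add 252.144.173.240/28 -> H1 at depth 28
  add 189.32.0.0/16 -> H0 at depth 16
  Q 24.240.183.114: descend 00011 ; hops seen [H4] ; pick H4
  Q 30.181.12.34: descend 00011110101101010000110000100010 ; hops seen [H4,H4,H5] ; pick H5
  add 252.144.0.0/12 -> H0 at depth 12
  Q 30.181.12.34: descend 00011110101101010000110000100010 ; hops seen [H4,H4,H5] ; pick H5
  Q 30.181.12.42: descend 0001111010110101000011000010 ; hops seen [H4,H4] ; pick H4
  del 30.181.12.34/32 (clear depth 32)
  del 189.32.0.0/16 (clear depth 16)
  Q 252.144.14.154: descend 1111110010010000 ; hops seen [H4,H0] ; pick H0
  Q 30.181.0.51: descend 00011110101101010000 ; hops seen [H4,H4] ; pick H4
  Q 252.144.122.169: descend 1111110010010000 ; hops seen [H4,H0] ; pick H0
  add 30.181.12.0/24 -> H2 at depth 24
  del 0.0.0.0/0 (clear depth 0)
  Q 90.63.43.136: descend 0 ; hops seen [∅] ; pick no-route
  add 252.144.128.0/17 -> H3 at depth 17
  add 189.32.239.204/30 -> H3 at depth 30
  add 189.32.0.0/16 -> H0 at depth 16
  add 189.32.0.0/12 -> H4 at depth 12
  Q 22.4.228.94: descend 0001 ; hops seen [∅] ; pick no-route
  del 189.32.239.204/30 (clear depth 30)
  add 30.181.0.0/20 -> H5 at depth 20
  Q 189.32.55.198: descend 1011110100100000 ; hops seen [H4,H0] ; pick H0
  Q 30.181.0.212: descend 00011110101101010000 ; hops seen [H4,H5] ; pick H5
  add 0.0.0.0/0 -> H5 at depth 0
  add 189.0.0.0/9 -> H5 at depth 9
  Q 30.181.13.45: descend 00011110101101010000110 ; hops seen [H5,H4,H5] ; pick H5
  Q 30.181.12.14: descend 00011110101101010000110000 ; hops seen [H5,H4,H5,H2] ; pick H2
  add 252.144.0.0/14 -> H1 at depth 14
  add 30.176.0.0/12 -> H0 at depth 12

== LOOKUPS ==
["H4","H4","H5","H5","H4","H0","H4","H0","no-route","no-route","H0","H5","H5","H2"]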